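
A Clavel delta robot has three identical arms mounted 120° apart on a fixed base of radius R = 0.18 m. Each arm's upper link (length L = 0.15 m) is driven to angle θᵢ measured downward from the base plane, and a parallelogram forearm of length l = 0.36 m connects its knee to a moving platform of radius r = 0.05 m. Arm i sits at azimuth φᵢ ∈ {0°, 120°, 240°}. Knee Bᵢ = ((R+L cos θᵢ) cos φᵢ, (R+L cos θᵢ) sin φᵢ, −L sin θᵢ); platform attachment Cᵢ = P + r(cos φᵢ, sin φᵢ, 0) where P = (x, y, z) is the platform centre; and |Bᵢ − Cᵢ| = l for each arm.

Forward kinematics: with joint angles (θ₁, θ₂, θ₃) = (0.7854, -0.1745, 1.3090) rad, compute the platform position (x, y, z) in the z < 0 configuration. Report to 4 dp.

(-0.0130, 0.1690, -0.3036)

φ1=0.0°: virtual centre (0.2361, 0.0000, -0.1061), radius l
φ2=120.0°: virtual centre (-0.1389, 0.2405, 0.0260), radius l
φ3=240.0°: virtual centre (-0.0844, -0.1462, -0.1449), radius l
subtract pairs → two planes through P
linear system: -0.7499x+0.4810y = 0.0108−0.2642z; -0.6410x+-0.2924y = -0.0175−-0.0776z
Cramer: x(z) = 0.0099+0.0756z;  y(z) = 0.0380-0.4314z
into |P−centre ₁|² = l²: 1.1918z² + 0.1451z + -0.0658 = 0;  Δ = 0.3346;  z = -0.3036 or 0.1818 → z<0 root = -0.3036
x = -0.0130, y = 0.1690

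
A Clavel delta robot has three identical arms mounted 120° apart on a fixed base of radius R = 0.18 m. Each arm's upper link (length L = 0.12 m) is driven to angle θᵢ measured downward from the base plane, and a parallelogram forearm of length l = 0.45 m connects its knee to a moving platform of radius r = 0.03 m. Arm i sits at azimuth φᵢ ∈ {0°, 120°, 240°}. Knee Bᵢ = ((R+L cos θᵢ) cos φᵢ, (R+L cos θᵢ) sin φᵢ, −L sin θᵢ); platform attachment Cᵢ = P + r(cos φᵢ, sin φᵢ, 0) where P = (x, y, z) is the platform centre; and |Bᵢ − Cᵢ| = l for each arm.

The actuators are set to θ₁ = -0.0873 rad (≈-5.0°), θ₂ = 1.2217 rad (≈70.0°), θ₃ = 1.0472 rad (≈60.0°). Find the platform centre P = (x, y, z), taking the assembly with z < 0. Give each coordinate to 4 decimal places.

φ1=0.0°: virtual centre (0.2695, 0.0000, 0.0105), radius l
arm 2 at φ=120.0°: e+L cos θ2 = 0.1910;  S2 = (-0.0955, 0.1655, -0.1128)
S3 = (0.2100·cos240.0°, 0.2100·sin240.0°, -0.1039) = (-0.1050, -0.1819, -0.1039)
|S₂|²−|S₁|² = -0.0235;  |S₃|²−|S₁|² = -0.0179
plane₁₂: -0.7301x+0.3309y+-0.2464z = -0.0235
det = 0.5134;  x = 0.0282+-0.3220z,  y = -0.0090+0.0342z
into |P−S₁|² = l²: 1.1049z² + 0.1339z + -0.1441 = 0;  Δ = 0.6546;  z = -0.4267 or 0.3055 → z<0 root = -0.4267
x = 0.1656, y = -0.0236

(0.1656, -0.0236, -0.4267)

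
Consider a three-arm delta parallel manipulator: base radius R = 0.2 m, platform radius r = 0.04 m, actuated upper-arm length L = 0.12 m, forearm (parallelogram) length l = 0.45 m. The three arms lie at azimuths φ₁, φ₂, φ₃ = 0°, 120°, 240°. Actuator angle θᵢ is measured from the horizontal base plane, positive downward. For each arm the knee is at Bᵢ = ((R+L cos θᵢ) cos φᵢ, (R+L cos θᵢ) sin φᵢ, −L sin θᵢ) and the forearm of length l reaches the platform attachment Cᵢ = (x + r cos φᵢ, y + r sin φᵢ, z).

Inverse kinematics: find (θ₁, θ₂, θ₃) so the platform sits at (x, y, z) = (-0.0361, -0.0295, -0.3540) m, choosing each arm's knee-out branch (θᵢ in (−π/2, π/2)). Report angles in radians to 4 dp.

θ₁ = 0.2619, θ₂ = 0.0876, θ₃ = -0.2616

rotate P by −φ1: (-0.0361, -0.0295, -0.3540)
  A=0.1961, B=-0.3540, C=(l²−L²−A²−y'²−z²)/(2L)=0.0977
  √(A²+B²)=0.4047;  θ1 = -1.0649+1.3269 ≈ 0.2619
φ2=120.0° → target in arm frame (-0.0075, 0.0460)
  A cos θ + B sin θ = C:  0.1675·cos θ + -0.3540·sin θ = 0.1359
  γ=atan2(-0.3540,0.1675)=-1.1289;  ψ=arccos(0.3470)=1.2165;  θ2=γ+ψ≈0.0876
arm 3 (φ=240.0°): x'=0.0436, y'=-0.0165
  e−x'=0.1164;  (l²−L²−(e−x')²−y'²−z²)/2L = 0.2040
  γ=atan2(-0.3540,0.1164)=-1.2531;  ψ=arccos(0.5475)=0.9915;  θ3=γ+ψ≈-0.2616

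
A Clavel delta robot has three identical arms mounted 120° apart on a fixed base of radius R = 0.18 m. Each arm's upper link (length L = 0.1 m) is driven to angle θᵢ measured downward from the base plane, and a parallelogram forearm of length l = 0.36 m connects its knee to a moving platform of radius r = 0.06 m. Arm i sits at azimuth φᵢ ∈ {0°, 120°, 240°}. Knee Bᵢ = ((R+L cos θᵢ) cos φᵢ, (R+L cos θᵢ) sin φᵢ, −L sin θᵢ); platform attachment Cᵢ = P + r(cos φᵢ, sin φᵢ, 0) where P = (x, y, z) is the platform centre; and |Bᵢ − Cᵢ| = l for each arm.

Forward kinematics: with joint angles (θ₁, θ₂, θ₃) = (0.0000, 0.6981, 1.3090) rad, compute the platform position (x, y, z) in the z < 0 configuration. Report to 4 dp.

(0.1127, 0.0669, -0.3371)

O1 = (0.2200·cos0.0°, 0.2200·sin0.0°, 0.0000) = (0.2200, 0.0000, 0.0000)
φ2=120.0°: virtual centre (-0.0983, 0.1703, -0.0643), radius l
O3 = (0.1459·cos240.0°, 0.1459·sin240.0°, -0.0966) = (-0.0729, -0.1263, -0.0966)
|O₂|²−|O₁|² = -0.0056;  |O₃|²−|O₁|² = -0.0178
plane₁₂: -0.6366x+0.3405y+-0.1286z = -0.0056
det = 0.3604;  x = 0.0207+-0.2727z,  y = 0.0223+-0.1323z
quadratic in z: (1.0919)z²+(0.1028)z+(-0.0894)=0, √Δ=0.6333 → z ∈ {-0.3371, 0.2429}; z = -0.3371 (taking z<0)
x = 0.1127, y = 0.0669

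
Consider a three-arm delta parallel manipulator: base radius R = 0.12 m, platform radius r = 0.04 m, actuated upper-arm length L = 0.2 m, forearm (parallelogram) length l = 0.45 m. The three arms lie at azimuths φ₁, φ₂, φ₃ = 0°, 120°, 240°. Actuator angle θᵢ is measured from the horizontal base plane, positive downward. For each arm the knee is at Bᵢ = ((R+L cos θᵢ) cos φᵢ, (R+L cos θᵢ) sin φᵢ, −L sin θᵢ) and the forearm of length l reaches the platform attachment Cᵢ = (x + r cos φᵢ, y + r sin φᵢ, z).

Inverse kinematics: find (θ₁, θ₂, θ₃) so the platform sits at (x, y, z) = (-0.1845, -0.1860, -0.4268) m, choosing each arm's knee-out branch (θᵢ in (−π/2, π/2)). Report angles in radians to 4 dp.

arm 1 (φ=0.0°): x'=-0.1845, y'=-0.1860
  A=0.2645, B=-0.4268, C=(l²−L²−A²−y'²−z²)/(2L)=-0.3105
  √(A²+B²)=0.5021;  θ1 = -1.0160+2.2376 ≈ 1.2216
rotate P by −φ2: (-0.0688, 0.2528, -0.4268)
  e−x'=0.1488;  (l²−L²−(e−x')²−y'²−z²)/2L = -0.2643
  γ=atan2(-0.4268,0.1488)=-1.2353;  ψ=arccos(-0.5847)=2.1953;  θ2=γ+ψ≈0.9600
rotate P by −φ3: (0.2533, -0.0668, -0.4268)
  A cos θ + B sin θ = C:  -0.1733·cos θ + -0.4268·sin θ = -0.1354
  θ3 = atan2(B,A) + arccos(C/0.4607) = -0.0874

θ₁ = 1.2216, θ₂ = 0.9600, θ₃ = -0.0874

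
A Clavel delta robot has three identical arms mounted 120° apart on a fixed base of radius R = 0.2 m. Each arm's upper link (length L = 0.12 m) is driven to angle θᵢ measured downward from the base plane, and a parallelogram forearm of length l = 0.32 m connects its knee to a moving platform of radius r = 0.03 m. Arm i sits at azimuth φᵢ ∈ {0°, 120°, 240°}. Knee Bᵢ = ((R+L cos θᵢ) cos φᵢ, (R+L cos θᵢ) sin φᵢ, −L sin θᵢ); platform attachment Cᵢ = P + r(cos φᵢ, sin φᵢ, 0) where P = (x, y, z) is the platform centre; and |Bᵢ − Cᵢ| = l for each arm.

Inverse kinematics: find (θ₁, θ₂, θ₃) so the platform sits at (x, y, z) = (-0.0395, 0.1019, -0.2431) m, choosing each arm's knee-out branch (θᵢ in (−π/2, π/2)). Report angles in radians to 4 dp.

rotate P by −φ1: (-0.0395, 0.1019, -0.2431)
  A cos θ + B sin θ = C:  0.2095·cos θ + -0.2431·sin θ = -0.1057
  √(A²+B²)=0.3209;  θ1 = -0.8595+1.9065 ≈ 1.0470
arm 2 (φ=120.0°): x'=0.1080, y'=-0.0167
  e−x'=0.0620;  (l²−L²−(e−x')²−y'²−z²)/2L = 0.1032
  √(A²+B²)=0.2509;  θ2 = -1.3211+1.1467 ≈ -0.1744
arm 3 (φ=240.0°): x'=-0.0685, y'=-0.0852
  e−x'=0.2385;  (l²−L²−(e−x')²−y'²−z²)/2L = -0.1468
  √(A²+B²)=0.3406;  θ3 = -0.7950+2.0164 ≈ 1.2215

θ₁ = 1.0470, θ₂ = -0.1744, θ₃ = 1.2215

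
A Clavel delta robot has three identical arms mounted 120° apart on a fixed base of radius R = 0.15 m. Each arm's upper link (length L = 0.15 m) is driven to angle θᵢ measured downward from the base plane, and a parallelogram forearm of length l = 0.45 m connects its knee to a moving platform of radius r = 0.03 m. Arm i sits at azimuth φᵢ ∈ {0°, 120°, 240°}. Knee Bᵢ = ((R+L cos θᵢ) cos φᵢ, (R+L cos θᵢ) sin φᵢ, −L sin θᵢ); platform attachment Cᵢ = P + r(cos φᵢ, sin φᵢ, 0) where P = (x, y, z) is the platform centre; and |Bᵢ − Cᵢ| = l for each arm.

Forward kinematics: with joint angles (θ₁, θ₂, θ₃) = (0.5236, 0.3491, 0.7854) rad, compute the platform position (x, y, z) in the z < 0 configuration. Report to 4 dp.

(0.0093, 0.0686, -0.4490)

S1 = (0.2499·cos0.0°, 0.2499·sin0.0°, -0.0750) = (0.2499, 0.0000, -0.0750)
S2 = (0.2610·cos120.0°, 0.2610·sin120.0°, -0.0513) = (-0.1305, 0.2260, -0.0513)
S3 = (0.2261·cos240.0°, 0.2261·sin240.0°, -0.1061) = (-0.1130, -0.1958, -0.1061)
subtract pairs → two planes through P
linear system: -0.7608x+0.4520y = 0.0027−0.0474z; -0.7259x+-0.3916y = -0.0057−-0.0621z
det = 0.6260;  x = 0.0025+-0.0152z,  y = 0.0100+-0.1305z
into |P−S₁|² = l²: 1.0173z² + 0.1549z + -0.1356 = 0;  Δ = 0.5756;  z = -0.4490 or 0.2968 → z<0 root = -0.4490
x = 0.0093, y = 0.0686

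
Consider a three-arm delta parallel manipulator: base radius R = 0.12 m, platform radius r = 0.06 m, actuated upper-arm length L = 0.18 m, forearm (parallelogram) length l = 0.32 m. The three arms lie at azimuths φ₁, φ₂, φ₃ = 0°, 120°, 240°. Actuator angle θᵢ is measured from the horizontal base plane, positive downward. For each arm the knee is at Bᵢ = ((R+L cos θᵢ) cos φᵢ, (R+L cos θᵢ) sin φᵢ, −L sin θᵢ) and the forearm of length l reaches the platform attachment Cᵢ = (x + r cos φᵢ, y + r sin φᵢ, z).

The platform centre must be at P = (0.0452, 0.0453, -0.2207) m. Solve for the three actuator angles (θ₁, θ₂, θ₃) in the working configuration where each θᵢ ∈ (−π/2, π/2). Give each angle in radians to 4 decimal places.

arm 1 (φ=0.0°): x'=0.0452, y'=0.0453
  e−x'=0.0148;  (l²−L²−(e−x')²−y'²−z²)/2L = 0.0528
  √(A²+B²)=0.2212;  θ1 = -1.5038+1.3296 ≈ -0.1742
φ2=120.0° → target in arm frame (0.0166, -0.0618)
  A=0.0434, B=-0.2207, C=(l²−L²−A²−y'²−z²)/(2L)=0.0433
  γ=atan2(-0.2207,0.0434)=-1.3768;  ψ=arccos(0.1926)=1.3770;  θ2=γ+ψ≈0.0003
φ3=240.0° → target in arm frame (-0.0618, 0.0165)
  e−x'=0.1218;  (l²−L²−(e−x')²−y'²−z²)/2L = 0.0172
  γ=atan2(-0.2207,0.1218)=-1.0664;  ψ=arccos(0.0681)=1.5027;  θ3=γ+ψ≈0.4363

θ₁ = -0.1742, θ₂ = 0.0003, θ₃ = 0.4363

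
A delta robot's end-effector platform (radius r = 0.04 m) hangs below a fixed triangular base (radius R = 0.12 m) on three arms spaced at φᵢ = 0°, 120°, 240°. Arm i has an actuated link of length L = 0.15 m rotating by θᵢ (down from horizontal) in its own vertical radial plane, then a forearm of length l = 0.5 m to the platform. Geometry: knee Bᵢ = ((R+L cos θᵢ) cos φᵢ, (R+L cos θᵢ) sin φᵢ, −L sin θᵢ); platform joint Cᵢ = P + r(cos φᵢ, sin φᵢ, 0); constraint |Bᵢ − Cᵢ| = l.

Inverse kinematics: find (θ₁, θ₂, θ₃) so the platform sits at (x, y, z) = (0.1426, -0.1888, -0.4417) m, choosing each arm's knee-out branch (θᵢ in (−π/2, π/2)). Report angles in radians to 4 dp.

rotate P by −φ1: (0.1426, -0.1888, -0.4417)
  e−x'=-0.0626;  (l²−L²−(e−x')²−y'²−z²)/2L = -0.0239
  √(A²+B²)=0.4461;  θ1 = -1.7116+1.6243 ≈ -0.0872
arm 2 (φ=120.0°): x'=-0.2348, y'=-0.0291
  e−x'=0.3148;  (l²−L²−(e−x')²−y'²−z²)/2L = -0.2252
  θ2 = atan2(B,A) + arccos(C/0.5424) = 1.0473
rotate P by −φ3: (0.0922, 0.2179, -0.4417)
  A=-0.0122, B=-0.4417, C=(l²−L²−A²−y'²−z²)/(2L)=-0.0508
  √(A²+B²)=0.4419;  θ3 = -1.5984+1.6859 ≈ 0.0875

θ₁ = -0.0872, θ₂ = 1.0473, θ₃ = 0.0875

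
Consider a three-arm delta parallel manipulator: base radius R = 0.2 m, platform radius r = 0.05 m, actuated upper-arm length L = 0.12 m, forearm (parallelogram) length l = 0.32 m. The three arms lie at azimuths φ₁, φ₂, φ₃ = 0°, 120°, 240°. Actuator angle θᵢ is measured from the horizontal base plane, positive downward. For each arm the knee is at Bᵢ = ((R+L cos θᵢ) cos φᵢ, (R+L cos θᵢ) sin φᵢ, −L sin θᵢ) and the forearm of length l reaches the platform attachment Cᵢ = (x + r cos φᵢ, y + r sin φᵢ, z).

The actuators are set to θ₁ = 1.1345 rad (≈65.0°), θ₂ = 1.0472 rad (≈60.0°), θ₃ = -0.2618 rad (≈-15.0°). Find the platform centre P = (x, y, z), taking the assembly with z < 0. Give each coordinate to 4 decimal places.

(-0.0673, -0.0987, -0.2531)

O1 = (0.2007·cos0.0°, 0.2007·sin0.0°, -0.1088) = (0.2007, 0.0000, -0.1088)
φ2=120.0°: virtual centre (-0.1050, 0.1819, -0.1039), radius l
φ3=240.0°: virtual centre (-0.1330, -0.2303, 0.0311), radius l
eliminate P² terms by subtracting sphere 1 from 2 and 3
linear system: -0.6114x+0.3637y = 0.0028−0.0097z; -0.6673x+-0.4606y = 0.0196−0.2796z
det = 0.5243;  x = -0.0160+0.2025z,  y = -0.0193+0.3138z
sphere 1 gives Az²+Bz+C=0 with A=1.1394, B=0.1177, C=-0.0432;  B²−4AC=0.2109;  roots -0.2531, 0.1499;  negative root z = -0.2531
x = -0.0673, y = -0.0987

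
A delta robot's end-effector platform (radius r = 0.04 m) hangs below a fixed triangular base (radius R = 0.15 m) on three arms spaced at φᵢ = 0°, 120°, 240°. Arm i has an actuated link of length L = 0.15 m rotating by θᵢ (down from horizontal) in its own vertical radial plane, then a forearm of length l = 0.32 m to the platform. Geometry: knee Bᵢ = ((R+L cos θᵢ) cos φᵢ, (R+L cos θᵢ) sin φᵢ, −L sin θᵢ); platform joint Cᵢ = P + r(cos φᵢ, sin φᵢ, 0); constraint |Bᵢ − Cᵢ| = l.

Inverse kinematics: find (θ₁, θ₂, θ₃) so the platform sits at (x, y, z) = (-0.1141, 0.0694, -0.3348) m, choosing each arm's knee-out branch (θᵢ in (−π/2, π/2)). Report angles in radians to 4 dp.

θ₁ = 1.3961, θ₂ = 0.3489, θ₃ = 0.9596

rotate P by −φ1: (-0.1141, 0.0694, -0.3348)
  A cos θ + B sin θ = C:  0.2241·cos θ + -0.3348·sin θ = -0.2908
  γ=atan2(-0.3348,0.2241)=-0.9809;  ψ=arccos(-0.7217)=2.3771;  θ1=γ+ψ≈1.3961
arm 2 (φ=120.0°): x'=0.1172, y'=0.0641
  A cos θ + B sin θ = C:  -0.0072·cos θ + -0.3348·sin θ = -0.1212
  θ2 = atan2(B,A) + arccos(C/0.3349) = 0.3489
arm 3 (φ=240.0°): x'=-0.0031, y'=-0.1335
  A cos θ + B sin θ = C:  0.1131·cos θ + -0.3348·sin θ = -0.2093
  γ=atan2(-0.3348,0.1131)=-1.2451;  ψ=arccos(-0.5924)=2.2048;  θ3=γ+ψ≈0.9596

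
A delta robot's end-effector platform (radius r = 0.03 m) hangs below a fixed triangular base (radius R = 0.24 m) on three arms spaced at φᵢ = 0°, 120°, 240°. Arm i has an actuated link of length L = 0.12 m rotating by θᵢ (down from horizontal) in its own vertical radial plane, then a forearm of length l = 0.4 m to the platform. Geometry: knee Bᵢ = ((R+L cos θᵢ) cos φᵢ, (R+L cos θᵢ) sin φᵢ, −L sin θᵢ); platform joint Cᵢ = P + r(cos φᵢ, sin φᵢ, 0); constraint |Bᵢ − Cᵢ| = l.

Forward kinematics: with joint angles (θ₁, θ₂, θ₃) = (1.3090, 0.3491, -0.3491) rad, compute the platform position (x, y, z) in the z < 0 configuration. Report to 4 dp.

(-0.1226, -0.0408, -0.2775)

centre 1 = (0.2411·cos0.0°, 0.2411·sin0.0°, -0.1159) = (0.2411, 0.0000, -0.1159)
φ2=120.0°: virtual centre (-0.1614, 0.2795, -0.0410), radius l
centre 3 = (0.3228·cos240.0°, 0.3228·sin240.0°, 0.0410) = (-0.1614, -0.2795, 0.0410)
|centre ₂|²−|centre ₁|² = 0.0343;  |centre ₃|²−|centre ₁|² = 0.0343
[-0.8049 0.5590 0.1497]·P = 0.0343;  [-0.8049 -0.5590 0.3139]·P = 0.0343
det = 0.8999;  x = -0.0426+0.2880z,  y = 0.0000+0.1468z
quadratic in z: (1.1045)z²+(0.0684)z+(-0.0661)=0, √Δ=0.5446 → z ∈ {-0.2775, 0.2156}; z = -0.2775 (taking z<0)
x = -0.1226, y = -0.0408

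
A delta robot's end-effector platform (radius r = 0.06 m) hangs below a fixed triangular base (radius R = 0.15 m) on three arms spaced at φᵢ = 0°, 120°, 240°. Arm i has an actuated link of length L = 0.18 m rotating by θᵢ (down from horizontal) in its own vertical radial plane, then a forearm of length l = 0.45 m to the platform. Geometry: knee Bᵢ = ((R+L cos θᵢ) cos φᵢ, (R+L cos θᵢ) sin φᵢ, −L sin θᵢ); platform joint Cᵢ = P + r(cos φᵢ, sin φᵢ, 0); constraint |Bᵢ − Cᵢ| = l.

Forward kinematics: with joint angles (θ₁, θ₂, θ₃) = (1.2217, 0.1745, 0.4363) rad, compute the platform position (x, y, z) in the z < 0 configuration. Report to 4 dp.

(-0.2110, 0.0425, -0.4323)

φ1=0.0°: virtual centre (0.1516, 0.0000, -0.1691), radius l
φ2=120.0°: virtual centre (-0.1336, 0.2315, -0.0313), radius l
φ3=240.0°: virtual centre (-0.1266, -0.2192, -0.0761), radius l
subtract pairs → two planes through P
linear system: -0.5704x+0.4629y = 0.0208−0.2758z; -0.5563x+-0.4384y = 0.0183−0.1862z
det = 0.5076;  x = -0.0347+0.4080z,  y = 0.0023+-0.0930z
into |P−O₁|² = l²: 1.1751z² + 0.1859z + -0.1392 = 0;  Δ = 0.6889;  z = -0.4323 or 0.2741 → z<0 root = -0.4323
x = -0.2110, y = 0.0425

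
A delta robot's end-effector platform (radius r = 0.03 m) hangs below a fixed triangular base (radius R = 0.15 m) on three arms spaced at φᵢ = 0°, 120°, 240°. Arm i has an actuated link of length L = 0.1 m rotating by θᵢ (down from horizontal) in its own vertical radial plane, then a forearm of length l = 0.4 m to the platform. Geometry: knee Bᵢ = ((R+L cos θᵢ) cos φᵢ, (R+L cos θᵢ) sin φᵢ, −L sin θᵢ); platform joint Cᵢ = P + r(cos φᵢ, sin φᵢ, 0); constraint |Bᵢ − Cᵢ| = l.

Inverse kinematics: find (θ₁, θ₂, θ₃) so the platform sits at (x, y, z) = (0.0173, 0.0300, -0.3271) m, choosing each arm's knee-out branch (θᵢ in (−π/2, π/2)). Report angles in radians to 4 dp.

rotate P by −φ1: (0.0173, 0.0300, -0.3271)
  e−x'=0.1027;  (l²−L²−(e−x')²−y'²−z²)/2L = 0.1578
  γ=atan2(-0.3271,0.1027)=-1.2666;  ψ=arccos(0.4602)=1.0925;  θ1=γ+ψ≈-0.1740
arm 2 (φ=120.0°): x'=0.0173, y'=-0.0300
  e−x'=0.1027;  (l²−L²−(e−x')²−y'²−z²)/2L = 0.1578
  γ=atan2(-0.3271,0.1027)=-1.2667;  ψ=arccos(0.4604)=1.0924;  θ2=γ+ψ≈-0.1743
φ3=240.0° → target in arm frame (-0.0346, 0.0000)
  e−x'=0.1546;  (l²−L²−(e−x')²−y'²−z²)/2L = 0.0955
  θ3 = atan2(B,A) + arccos(C/0.3618) = 0.1746

θ₁ = -0.1740, θ₂ = -0.1743, θ₃ = 0.1746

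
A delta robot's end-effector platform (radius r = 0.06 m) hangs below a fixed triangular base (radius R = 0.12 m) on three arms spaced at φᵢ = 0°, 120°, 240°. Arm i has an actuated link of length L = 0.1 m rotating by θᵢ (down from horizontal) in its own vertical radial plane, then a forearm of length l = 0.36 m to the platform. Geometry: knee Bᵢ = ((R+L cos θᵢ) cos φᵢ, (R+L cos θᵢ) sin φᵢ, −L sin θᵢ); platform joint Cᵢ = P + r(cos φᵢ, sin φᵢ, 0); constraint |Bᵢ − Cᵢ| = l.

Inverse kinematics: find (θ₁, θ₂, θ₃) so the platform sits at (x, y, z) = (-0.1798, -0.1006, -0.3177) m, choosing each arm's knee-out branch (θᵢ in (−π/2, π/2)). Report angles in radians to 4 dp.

θ₁ = 1.3089, θ₂ = 0.6105, θ₃ = -0.2621

rotate P by −φ1: (-0.1798, -0.1006, -0.3177)
  e−x'=0.2398;  (l²−L²−(e−x')²−y'²−z²)/2L = -0.2448
  γ=atan2(-0.3177,0.2398)=-0.9242;  ψ=arccos(-0.6150)=2.2332;  θ1=γ+ψ≈1.3089
rotate P by −φ2: (0.0028, 0.2060, -0.3177)
  e−x'=0.0572;  (l²−L²−(e−x')²−y'²−z²)/2L = -0.1352
  γ=atan2(-0.3177,0.0572)=-1.3926;  ψ=arccos(-0.4189)=2.0031;  θ2=γ+ψ≈0.6105
arm 3 (φ=240.0°): x'=0.1770, y'=-0.1054
  A cos θ + B sin θ = C:  -0.1170·cos θ + -0.3177·sin θ = -0.0307
  √(A²+B²)=0.3386;  θ3 = -1.9237+1.6616 ≈ -0.2621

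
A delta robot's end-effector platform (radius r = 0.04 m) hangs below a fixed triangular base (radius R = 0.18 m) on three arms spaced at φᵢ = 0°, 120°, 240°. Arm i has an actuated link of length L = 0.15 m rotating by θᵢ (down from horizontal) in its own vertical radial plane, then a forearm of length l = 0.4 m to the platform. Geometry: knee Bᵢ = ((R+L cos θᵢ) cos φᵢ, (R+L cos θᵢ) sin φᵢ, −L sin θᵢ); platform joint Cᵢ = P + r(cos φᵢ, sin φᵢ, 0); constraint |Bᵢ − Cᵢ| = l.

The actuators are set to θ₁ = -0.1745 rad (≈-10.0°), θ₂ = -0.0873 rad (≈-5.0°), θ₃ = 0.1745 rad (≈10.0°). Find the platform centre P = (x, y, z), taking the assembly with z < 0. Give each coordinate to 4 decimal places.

(0.0201, 0.0217, -0.2705)

arm 1 at φ=0.0°: (R−r)+L cos θ1 = 0.2877;  centre 1 = (0.2877, 0.0000, 0.0260)
centre 2 = (0.2894·cos120.0°, 0.2894·sin120.0°, 0.0131) = (-0.1447, 0.2507, 0.0131)
φ3=240.0°: virtual centre (-0.1439, -0.2492, -0.0260), radius l
|centre ₂|²−|centre ₁|² = 0.0005;  |centre ₃|²−|centre ₁|² = 0.0000
plane₁₂: -0.8649x+0.5013y+-0.0259z = 0.0005
Cramer: x(z) = -0.0003-0.0754z;  y(z) = 0.0005-0.0784z
into |P−centre ₁|² = l²: 1.0118z² + -0.0087z + -0.0764 = 0;  Δ = 0.3092;  z = -0.2705 or 0.2791 → z<0 root = -0.2705
x = 0.0201, y = 0.0217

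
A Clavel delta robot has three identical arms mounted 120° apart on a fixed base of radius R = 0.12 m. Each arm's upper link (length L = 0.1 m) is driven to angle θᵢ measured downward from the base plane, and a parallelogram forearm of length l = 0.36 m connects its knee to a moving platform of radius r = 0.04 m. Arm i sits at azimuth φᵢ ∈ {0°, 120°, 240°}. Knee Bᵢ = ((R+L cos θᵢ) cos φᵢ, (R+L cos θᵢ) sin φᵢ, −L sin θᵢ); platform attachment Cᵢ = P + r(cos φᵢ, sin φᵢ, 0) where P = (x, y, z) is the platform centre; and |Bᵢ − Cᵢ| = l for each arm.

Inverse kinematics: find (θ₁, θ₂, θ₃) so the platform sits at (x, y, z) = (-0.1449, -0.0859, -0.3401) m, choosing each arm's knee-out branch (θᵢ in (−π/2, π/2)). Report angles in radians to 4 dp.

θ₁ = 1.3084, θ₂ = 0.6979, θ₃ = -0.0879

arm 1 (φ=0.0°): x'=-0.1449, y'=-0.0859
  e−x'=0.2249;  (l²−L²−(e−x')²−y'²−z²)/2L = -0.2701
  √(A²+B²)=0.4077;  θ1 = -0.9865+2.2950 ≈ 1.3084
rotate P by −φ2: (-0.0019, 0.1684, -0.3401)
  A=0.0819, B=-0.3401, C=(l²−L²−A²−y'²−z²)/(2L)=-0.1558
  θ2 = atan2(B,A) + arccos(C/0.3498) = 0.6979
arm 3 (φ=240.0°): x'=0.1468, y'=-0.0825
  A cos θ + B sin θ = C:  -0.0668·cos θ + -0.3401·sin θ = -0.0367
  γ=atan2(-0.3401,-0.0668)=-1.7649;  ψ=arccos(-0.1060)=1.6770;  θ3=γ+ψ≈-0.0879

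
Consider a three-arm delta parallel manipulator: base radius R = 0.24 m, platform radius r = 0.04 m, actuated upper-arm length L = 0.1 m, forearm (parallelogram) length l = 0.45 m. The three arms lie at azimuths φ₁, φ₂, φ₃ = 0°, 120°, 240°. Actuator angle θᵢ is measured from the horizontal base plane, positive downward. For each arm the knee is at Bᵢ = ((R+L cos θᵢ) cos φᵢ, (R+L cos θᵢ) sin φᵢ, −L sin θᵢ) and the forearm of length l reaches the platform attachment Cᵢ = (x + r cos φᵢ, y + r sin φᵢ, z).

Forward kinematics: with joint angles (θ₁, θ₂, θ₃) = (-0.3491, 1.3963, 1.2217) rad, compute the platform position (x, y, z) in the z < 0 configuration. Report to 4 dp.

arm 1 at φ=0.0°: (R−r)+L cos θ1 = 0.2940;  S1 = (0.2940, 0.0000, 0.0342)
arm 2 at φ=120.0°: (R−r)+L cos θ2 = 0.2174;  S2 = (-0.1087, 0.1882, -0.0985)
S3 = (0.2342·cos240.0°, 0.2342·sin240.0°, -0.0940) = (-0.1171, -0.2028, -0.0940)
subtract pairs → two planes through P
[-0.8053 0.3765 -0.2654]·P = -0.0306;  [-0.8221 -0.4057 -0.2563]·P = -0.0239
Cramer: x(z) = 0.0337-0.3209z;  y(z) = -0.0093+0.0185z
quadratic in z: (1.1033)z²+(0.0983)z+(-0.1335)=0, √Δ=0.7738 → z ∈ {-0.3952, 0.3061}; z = -0.3952 (taking z<0)
x = 0.1605, y = -0.0166

(0.1605, -0.0166, -0.3952)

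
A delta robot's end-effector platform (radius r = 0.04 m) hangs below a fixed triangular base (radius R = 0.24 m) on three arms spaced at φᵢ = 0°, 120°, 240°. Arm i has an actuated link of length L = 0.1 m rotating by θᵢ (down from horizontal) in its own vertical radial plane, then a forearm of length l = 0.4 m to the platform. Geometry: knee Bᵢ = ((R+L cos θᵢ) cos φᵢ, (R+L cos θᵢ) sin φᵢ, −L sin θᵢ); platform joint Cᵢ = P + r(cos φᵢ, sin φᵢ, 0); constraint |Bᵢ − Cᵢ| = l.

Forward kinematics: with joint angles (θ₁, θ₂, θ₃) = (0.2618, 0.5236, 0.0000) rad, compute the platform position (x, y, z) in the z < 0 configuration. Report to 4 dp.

S1 = (0.2966·cos0.0°, 0.2966·sin0.0°, -0.0259) = (0.2966, 0.0000, -0.0259)
S2 = (0.2866·cos120.0°, 0.2866·sin120.0°, -0.0500) = (-0.1433, 0.2482, -0.0500)
arm 3 at φ=240.0°: (R−r)+L cos θ3 = 0.3000;  S3 = (-0.1500, -0.2598, 0.0000)
|S₂|²−|S₁|² = -0.0040;  |S₃|²−|S₁|² = 0.0014
plane₁₂: -0.8798x+0.4964y+-0.0482z = -0.0040
det = 0.9005;  x = 0.0016+0.0007z,  y = -0.0053+0.0984z
into |P−S₁|² = l²: 1.0097z² + 0.0503z + -0.0723 = 0;  Δ = 0.2943;  z = -0.2936 or 0.2438 → z<0 root = -0.2936
x = 0.0013, y = -0.0342

(0.0013, -0.0342, -0.2936)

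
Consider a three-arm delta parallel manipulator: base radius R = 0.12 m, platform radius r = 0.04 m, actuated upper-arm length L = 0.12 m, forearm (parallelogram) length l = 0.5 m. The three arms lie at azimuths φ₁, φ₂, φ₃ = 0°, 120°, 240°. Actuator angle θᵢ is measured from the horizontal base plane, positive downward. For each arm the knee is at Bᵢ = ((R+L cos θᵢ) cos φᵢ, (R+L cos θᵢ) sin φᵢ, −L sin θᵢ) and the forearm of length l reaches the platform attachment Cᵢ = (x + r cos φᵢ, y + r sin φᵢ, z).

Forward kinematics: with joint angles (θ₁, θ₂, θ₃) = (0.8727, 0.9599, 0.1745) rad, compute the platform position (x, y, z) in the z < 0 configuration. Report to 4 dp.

arm 1 at φ=0.0°: e+L cos θ1 = 0.1571;  S1 = (0.1571, 0.0000, -0.0919)
arm 2 at φ=120.0°: e+L cos θ2 = 0.1488;  S2 = (-0.0744, 0.1289, -0.0983)
arm 3 at φ=240.0°: e+L cos θ3 = 0.1982;  S3 = (-0.0991, -0.1716, -0.0208)
|S₂|²−|S₁|² = -0.0013;  |S₃|²−|S₁|² = 0.0066
linear system: -0.4631x+0.2578y = -0.0013−-0.0127z; -0.5124x+-0.3433y = 0.0066−0.1422z
Cramer: x(z) = -0.0043+0.1109z;  y(z) = -0.0128+0.2487z
sphere 1 gives Az²+Bz+C=0 with A=1.0741, B=0.1417, C=-0.2153;  B²−4AC=0.9453;  roots -0.5185, 0.3866;  negative root z = -0.5185
x = -0.0618, y = -0.1417

(-0.0618, -0.1417, -0.5185)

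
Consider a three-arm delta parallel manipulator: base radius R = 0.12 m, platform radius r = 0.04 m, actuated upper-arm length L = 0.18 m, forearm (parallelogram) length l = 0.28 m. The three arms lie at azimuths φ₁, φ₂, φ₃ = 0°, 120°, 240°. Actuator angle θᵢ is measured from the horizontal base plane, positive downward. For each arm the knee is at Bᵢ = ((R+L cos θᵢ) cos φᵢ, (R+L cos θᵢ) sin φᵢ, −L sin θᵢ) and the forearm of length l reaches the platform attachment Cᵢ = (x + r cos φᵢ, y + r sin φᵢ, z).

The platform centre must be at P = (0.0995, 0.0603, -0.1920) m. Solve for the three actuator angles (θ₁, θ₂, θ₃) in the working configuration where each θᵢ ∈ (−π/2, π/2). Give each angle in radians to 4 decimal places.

θ₁ = -0.1750, θ₂ = 0.5238, θ₃ = 1.0473

arm 1 (φ=0.0°): x'=0.0995, y'=0.0603
  e−x'=-0.0195;  (l²−L²−(e−x')²−y'²−z²)/2L = 0.0142
  γ=atan2(-0.1920,-0.0195)=-1.6720;  ψ=arccos(0.0737)=1.4970;  θ1=γ+ψ≈-0.1750
φ2=120.0° → target in arm frame (0.0025, -0.1163)
  A=0.0775, B=-0.1920, C=(l²−L²−A²−y'²−z²)/(2L)=-0.0289
  θ2 = atan2(B,A) + arccos(C/0.2071) = 0.5238
φ3=240.0° → target in arm frame (-0.1020, 0.0560)
  A=0.1820, B=-0.1920, C=(l²−L²−A²−y'²−z²)/(2L)=-0.0753
  √(A²+B²)=0.2645;  θ3 = -0.8122+1.8595 ≈ 1.0473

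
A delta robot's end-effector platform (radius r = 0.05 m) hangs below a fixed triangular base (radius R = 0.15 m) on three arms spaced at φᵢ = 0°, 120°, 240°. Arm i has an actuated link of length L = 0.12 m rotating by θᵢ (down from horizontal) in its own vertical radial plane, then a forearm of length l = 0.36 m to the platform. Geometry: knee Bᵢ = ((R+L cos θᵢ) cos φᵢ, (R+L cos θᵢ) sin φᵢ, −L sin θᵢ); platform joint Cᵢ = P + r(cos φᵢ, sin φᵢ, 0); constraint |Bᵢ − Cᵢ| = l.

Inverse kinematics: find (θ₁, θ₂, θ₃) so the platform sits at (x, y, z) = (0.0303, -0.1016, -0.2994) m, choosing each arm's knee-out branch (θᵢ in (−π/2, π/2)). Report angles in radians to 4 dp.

φ1=0.0° → target in arm frame (0.0303, -0.1016)
  A cos θ + B sin θ = C:  0.0697·cos θ + -0.2994·sin θ = 0.0432
  γ=atan2(-0.2994,0.0697)=-1.3421;  ψ=arccos(0.1407)=1.4296;  θ1=γ+ψ≈0.0876
arm 2 (φ=120.0°): x'=-0.1031, y'=0.0246
  e−x'=0.2031;  (l²−L²−(e−x')²−y'²−z²)/2L = -0.0680
  √(A²+B²)=0.3618;  θ2 = -0.9747+1.7597 ≈ 0.7851
φ3=240.0° → target in arm frame (0.0728, 0.0770)
  e−x'=0.0272;  (l²−L²−(e−x')²−y'²−z²)/2L = 0.0787
  θ3 = atan2(B,A) + arccos(C/0.3006) = -0.1744

θ₁ = 0.0876, θ₂ = 0.7851, θ₃ = -0.1744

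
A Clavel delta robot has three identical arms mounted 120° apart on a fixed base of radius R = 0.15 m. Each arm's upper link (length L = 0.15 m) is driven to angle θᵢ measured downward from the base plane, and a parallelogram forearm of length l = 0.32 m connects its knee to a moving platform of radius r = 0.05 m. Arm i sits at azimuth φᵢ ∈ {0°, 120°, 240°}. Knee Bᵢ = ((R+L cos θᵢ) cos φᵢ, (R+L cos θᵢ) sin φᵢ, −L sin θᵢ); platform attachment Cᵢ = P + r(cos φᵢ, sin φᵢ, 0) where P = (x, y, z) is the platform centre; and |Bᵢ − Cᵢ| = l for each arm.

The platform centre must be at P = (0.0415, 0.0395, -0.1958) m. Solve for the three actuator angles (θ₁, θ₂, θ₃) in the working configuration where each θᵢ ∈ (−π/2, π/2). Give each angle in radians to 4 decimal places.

rotate P by −φ1: (0.0415, 0.0395, -0.1958)
  e−x'=0.0585;  (l²−L²−(e−x')²−y'²−z²)/2L = 0.1219
  θ1 = atan2(B,A) + arccos(C/0.2044) = -0.3490
arm 2 (φ=120.0°): x'=0.0135, y'=-0.0557
  A=0.0865, B=-0.1958, C=(l²−L²−A²−y'²−z²)/(2L)=0.1032
  γ=atan2(-0.1958,0.0865)=-1.1546;  ψ=arccos(0.4823)=1.0676;  θ2=γ+ψ≈-0.0871
φ3=240.0° → target in arm frame (-0.0550, 0.0162)
  e−x'=0.1550;  (l²−L²−(e−x')²−y'²−z²)/2L = 0.0576
  θ3 = atan2(B,A) + arccos(C/0.2497) = 0.4366

θ₁ = -0.3490, θ₂ = -0.0871, θ₃ = 0.4366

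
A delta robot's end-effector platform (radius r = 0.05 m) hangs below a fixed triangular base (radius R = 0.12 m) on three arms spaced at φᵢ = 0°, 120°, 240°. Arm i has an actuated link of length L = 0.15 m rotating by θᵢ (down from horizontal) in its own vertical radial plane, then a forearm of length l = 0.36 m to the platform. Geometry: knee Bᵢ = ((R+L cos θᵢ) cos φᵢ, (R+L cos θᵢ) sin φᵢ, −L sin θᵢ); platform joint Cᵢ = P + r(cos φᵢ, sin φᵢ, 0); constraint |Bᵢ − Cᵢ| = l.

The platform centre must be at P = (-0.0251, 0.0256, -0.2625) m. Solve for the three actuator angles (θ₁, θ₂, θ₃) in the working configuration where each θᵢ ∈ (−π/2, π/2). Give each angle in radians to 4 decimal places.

arm 1 (φ=0.0°): x'=-0.0251, y'=0.0256
  A cos θ + B sin θ = C:  0.0951·cos θ + -0.2625·sin θ = 0.0950
  √(A²+B²)=0.2792;  θ1 = -1.2232+1.2237 ≈ 0.0005
φ2=120.0° → target in arm frame (0.0347, 0.0089)
  A cos θ + B sin θ = C:  0.0353·cos θ + -0.2625·sin θ = 0.1229
  γ=atan2(-0.2625,0.0353)=-1.4372;  ψ=arccos(0.4640)=1.0883;  θ2=γ+ψ≈-0.3489
rotate P by −φ3: (-0.0096, -0.0345, -0.2625)
  e−x'=0.0796;  (l²−L²−(e−x')²−y'²−z²)/2L = 0.1022
  γ=atan2(-0.2625,0.0796)=-1.2763;  ψ=arccos(0.3726)=1.1890;  θ3=γ+ψ≈-0.0873

θ₁ = 0.0005, θ₂ = -0.3489, θ₃ = -0.0873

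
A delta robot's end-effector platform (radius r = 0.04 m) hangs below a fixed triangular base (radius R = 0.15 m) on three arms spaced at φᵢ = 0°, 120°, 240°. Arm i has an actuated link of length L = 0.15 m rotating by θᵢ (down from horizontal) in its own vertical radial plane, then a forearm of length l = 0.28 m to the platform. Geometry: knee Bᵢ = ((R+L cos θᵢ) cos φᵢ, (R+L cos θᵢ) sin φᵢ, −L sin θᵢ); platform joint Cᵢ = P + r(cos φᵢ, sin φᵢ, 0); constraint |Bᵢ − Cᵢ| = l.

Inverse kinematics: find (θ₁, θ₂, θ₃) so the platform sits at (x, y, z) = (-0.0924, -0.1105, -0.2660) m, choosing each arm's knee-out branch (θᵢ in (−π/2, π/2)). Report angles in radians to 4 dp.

arm 1 (φ=0.0°): x'=-0.0924, y'=-0.1105
  A cos θ + B sin θ = C:  0.2024·cos θ + -0.2660·sin θ = -0.2268
  γ=atan2(-0.2660,0.2024)=-0.9204;  ψ=arccos(-0.6785)=2.3165;  θ1=γ+ψ≈1.3961
rotate P by −φ2: (-0.0495, 0.1353, -0.2660)
  A cos θ + B sin θ = C:  0.1595·cos θ + -0.2660·sin θ = -0.1953
  √(A²+B²)=0.3102;  θ2 = -1.0307+2.2520 ≈ 1.2213
arm 3 (φ=240.0°): x'=0.1419, y'=-0.0248
  e−x'=-0.0319;  (l²−L²−(e−x')²−y'²−z²)/2L = -0.0550
  γ=atan2(-0.2660,-0.0319)=-1.6901;  ψ=arccos(-0.2051)=1.7774;  θ3=γ+ψ≈0.0873

θ₁ = 1.3961, θ₂ = 1.2213, θ₃ = 0.0873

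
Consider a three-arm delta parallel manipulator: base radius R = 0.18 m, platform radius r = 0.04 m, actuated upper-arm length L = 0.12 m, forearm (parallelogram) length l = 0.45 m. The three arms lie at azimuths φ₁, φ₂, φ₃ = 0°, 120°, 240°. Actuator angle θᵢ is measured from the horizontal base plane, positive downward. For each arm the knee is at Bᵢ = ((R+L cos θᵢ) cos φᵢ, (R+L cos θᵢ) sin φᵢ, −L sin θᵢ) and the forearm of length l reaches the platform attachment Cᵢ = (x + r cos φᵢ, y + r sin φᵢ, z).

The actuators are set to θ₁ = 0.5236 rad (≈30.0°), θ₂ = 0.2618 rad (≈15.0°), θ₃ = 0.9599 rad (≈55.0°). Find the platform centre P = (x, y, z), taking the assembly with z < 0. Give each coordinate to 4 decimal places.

(0.0153, 0.0903, -0.4369)

centre 1 = (0.2439·cos0.0°, 0.2439·sin0.0°, -0.0600) = (0.2439, 0.0000, -0.0600)
arm 2 at φ=120.0°: (R−r)+L cos θ2 = 0.2559;  centre 2 = (-0.1280, 0.2216, -0.0311)
centre 3 = (0.2088·cos240.0°, 0.2088·sin240.0°, -0.0983) = (-0.1044, -0.1809, -0.0983)
eliminate P² terms by subtracting sphere 1 from 2 and 3
[-0.7438 0.4433 0.0579]·P = 0.0034;  [-0.6967 -0.3617 -0.0766]·P = -0.0098
Cramer: x(z) = 0.0054-0.0225z;  y(z) = 0.0167-0.1684z
sphere 1 gives Az²+Bz+C=0 with A=1.0289, B=0.1251, C=-0.1417;  B²−4AC=0.5990;  roots -0.4369, 0.3153;  negative root z = -0.4369
x = 0.0153, y = 0.0903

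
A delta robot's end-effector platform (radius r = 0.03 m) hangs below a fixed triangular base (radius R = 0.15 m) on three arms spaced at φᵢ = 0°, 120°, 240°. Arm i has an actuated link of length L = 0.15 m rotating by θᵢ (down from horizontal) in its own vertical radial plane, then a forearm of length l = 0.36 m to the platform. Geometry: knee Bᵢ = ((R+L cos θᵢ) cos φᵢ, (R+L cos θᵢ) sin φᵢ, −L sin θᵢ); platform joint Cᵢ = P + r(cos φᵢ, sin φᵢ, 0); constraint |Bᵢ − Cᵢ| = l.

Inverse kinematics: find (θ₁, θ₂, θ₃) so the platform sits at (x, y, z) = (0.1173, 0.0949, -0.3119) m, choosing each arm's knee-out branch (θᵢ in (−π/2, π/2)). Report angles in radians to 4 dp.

arm 1 (φ=0.0°): x'=0.1173, y'=0.0949
  A cos θ + B sin θ = C:  0.0027·cos θ + -0.3119·sin θ = 0.0027
  γ=atan2(-0.3119,0.0027)=-1.5621;  ψ=arccos(0.0086)=1.5622;  θ1=γ+ψ≈0.0001
φ2=120.0° → target in arm frame (0.0235, -0.1490)
  A=0.0965, B=-0.3119, C=(l²−L²−A²−y'²−z²)/(2L)=-0.0723
  θ2 = atan2(B,A) + arccos(C/0.3265) = 0.5233
φ3=240.0° → target in arm frame (-0.1408, 0.0541)
  e−x'=0.2608;  (l²−L²−(e−x')²−y'²−z²)/2L = -0.2038
  √(A²+B²)=0.4066;  θ3 = -0.8743+2.0959 ≈ 1.2216

θ₁ = 0.0001, θ₂ = 0.5233, θ₃ = 1.2216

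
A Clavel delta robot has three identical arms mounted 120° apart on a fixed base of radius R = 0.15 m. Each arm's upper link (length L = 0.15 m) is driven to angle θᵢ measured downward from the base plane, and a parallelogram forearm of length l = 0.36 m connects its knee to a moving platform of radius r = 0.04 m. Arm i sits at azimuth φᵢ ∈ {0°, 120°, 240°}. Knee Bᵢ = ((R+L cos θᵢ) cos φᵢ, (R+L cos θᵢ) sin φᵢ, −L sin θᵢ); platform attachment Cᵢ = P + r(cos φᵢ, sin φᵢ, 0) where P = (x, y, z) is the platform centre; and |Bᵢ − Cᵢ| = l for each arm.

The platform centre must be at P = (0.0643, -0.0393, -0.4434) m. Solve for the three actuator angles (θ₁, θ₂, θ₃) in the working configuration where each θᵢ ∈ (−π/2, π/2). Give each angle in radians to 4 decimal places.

θ₁ = 0.8732, θ₂ = 1.3966, θ₃ = 1.1347

φ1=0.0° → target in arm frame (0.0643, -0.0393)
  A=0.0457, B=-0.4434, C=(l²−L²−A²−y'²−z²)/(2L)=-0.3105
  θ1 = atan2(B,A) + arccos(C/0.4457) = 0.8732
arm 2 (φ=120.0°): x'=-0.0662, y'=-0.0360
  A cos θ + B sin θ = C:  0.1762·cos θ + -0.4434·sin θ = -0.4061
  θ2 = atan2(B,A) + arccos(C/0.4771) = 1.3966
φ3=240.0° → target in arm frame (0.0019, 0.0753)
  A=0.1081, B=-0.4434, C=(l²−L²−A²−y'²−z²)/(2L)=-0.3562
  γ=atan2(-0.4434,0.1081)=-1.3316;  ψ=arccos(-0.7805)=2.4663;  θ3=γ+ψ≈1.1347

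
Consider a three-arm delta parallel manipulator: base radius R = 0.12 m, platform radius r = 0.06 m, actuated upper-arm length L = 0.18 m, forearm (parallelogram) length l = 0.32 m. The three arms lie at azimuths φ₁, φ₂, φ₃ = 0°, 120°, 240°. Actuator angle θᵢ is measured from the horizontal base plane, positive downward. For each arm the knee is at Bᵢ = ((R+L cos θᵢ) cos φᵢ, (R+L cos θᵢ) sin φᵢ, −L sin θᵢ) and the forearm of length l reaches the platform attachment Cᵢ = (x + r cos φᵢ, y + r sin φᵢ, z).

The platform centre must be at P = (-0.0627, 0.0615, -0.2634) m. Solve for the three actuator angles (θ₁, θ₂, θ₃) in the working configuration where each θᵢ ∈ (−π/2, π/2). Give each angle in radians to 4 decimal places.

θ₁ = 0.6110, θ₂ = -0.0875, θ₃ = 0.4361

φ1=0.0° → target in arm frame (-0.0627, 0.0615)
  e−x'=0.1227;  (l²−L²−(e−x')²−y'²−z²)/2L = -0.0506
  θ1 = atan2(B,A) + arccos(C/0.2906) = 0.6110
φ2=120.0° → target in arm frame (0.0846, 0.0235)
  e−x'=-0.0246;  (l²−L²−(e−x')²−y'²−z²)/2L = -0.0015
  γ=atan2(-0.2634,-0.0246)=-1.6640;  ψ=arccos(-0.0057)=1.5765;  θ2=γ+ψ≈-0.0875
arm 3 (φ=240.0°): x'=-0.0219, y'=-0.0850
  A cos θ + B sin θ = C:  0.0819·cos θ + -0.2634·sin θ = -0.0370
  √(A²+B²)=0.2758;  θ3 = -1.2693+1.7054 ≈ 0.4361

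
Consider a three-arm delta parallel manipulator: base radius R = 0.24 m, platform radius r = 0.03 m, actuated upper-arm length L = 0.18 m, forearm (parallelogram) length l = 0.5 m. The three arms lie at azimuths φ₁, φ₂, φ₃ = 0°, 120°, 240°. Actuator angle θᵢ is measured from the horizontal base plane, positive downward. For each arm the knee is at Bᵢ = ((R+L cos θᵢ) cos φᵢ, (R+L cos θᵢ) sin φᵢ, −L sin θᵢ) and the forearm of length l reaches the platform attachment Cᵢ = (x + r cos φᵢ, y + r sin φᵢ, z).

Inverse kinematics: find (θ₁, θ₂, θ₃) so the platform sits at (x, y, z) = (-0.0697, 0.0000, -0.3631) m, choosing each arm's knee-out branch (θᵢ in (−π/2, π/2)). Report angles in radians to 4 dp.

arm 1 (φ=0.0°): x'=-0.0697, y'=0.0000
  A=0.2797, B=-0.3631, C=(l²−L²−A²−y'²−z²)/(2L)=0.0209
  γ=atan2(-0.3631,0.2797)=-0.9144;  ψ=arccos(0.0456)=1.5252;  θ1=γ+ψ≈0.6107
φ2=120.0° → target in arm frame (0.0348, 0.0604)
  A cos θ + B sin θ = C:  0.1752·cos θ + -0.3631·sin θ = 0.1429
  γ=atan2(-0.3631,0.1752)=-1.1213;  ψ=arccos(0.3544)=1.2085;  θ2=γ+ψ≈0.0871
arm 3 (φ=240.0°): x'=0.0349, y'=-0.0604
  e−x'=0.1751;  (l²−L²−(e−x')²−y'²−z²)/2L = 0.1429
  θ3 = atan2(B,A) + arccos(C/0.4031) = 0.0871

θ₁ = 0.6107, θ₂ = 0.0871, θ₃ = 0.0871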